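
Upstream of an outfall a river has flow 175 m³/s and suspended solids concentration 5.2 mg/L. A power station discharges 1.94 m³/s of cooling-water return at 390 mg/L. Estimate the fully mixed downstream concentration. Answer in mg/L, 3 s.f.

By mass balance at complete mixing, C = (1.94·390 + 175·5.2) / (1.94 + 175) = 1667/176.9 = 9.419 mg/L.

9.42 mg/L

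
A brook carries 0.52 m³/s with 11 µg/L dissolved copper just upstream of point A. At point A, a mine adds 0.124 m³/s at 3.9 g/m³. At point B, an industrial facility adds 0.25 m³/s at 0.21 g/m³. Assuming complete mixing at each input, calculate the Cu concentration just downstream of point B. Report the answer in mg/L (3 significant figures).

0.606 mg/L

11 µg/L = 0.011 mg/L.
After input A: C = (0.52·0.011 + 0.124·3.9) / 0.644 = 0.7598 mg/L.
After input B: C = (0.644·0.7598 + 0.25·0.21) / 0.894 = 0.6061 mg/L.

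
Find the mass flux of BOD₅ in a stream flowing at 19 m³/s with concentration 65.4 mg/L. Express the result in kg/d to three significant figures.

107000 kg/d

Mass flux = Q·C = 19 m³/s × 65.4 g/m³ = 1243 g/s.
= 1243 g/s × 86.4 = 1.074e+05 kg/d.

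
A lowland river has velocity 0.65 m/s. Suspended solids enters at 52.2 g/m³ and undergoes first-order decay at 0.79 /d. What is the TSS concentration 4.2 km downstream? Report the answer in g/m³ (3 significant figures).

49.2 g/m³

Travel time t = 4.2 km / 0.65 m/s = 4200/0.65 = 6462 s = 0.07479 d.
First-order decay: C = 52.2·exp(−0.79·0.07479) = 52.2·0.9426 = 49.21 g/m³.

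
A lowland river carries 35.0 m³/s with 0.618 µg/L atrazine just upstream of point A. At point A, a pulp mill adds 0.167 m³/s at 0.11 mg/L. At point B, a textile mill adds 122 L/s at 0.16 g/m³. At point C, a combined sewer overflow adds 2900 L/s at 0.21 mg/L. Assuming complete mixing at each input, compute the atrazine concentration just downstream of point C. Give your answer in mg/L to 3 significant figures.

0.0175 mg/L

0.618 µg/L = 0.000618 mg/L.
After input A: C = (35·0.000618 + 0.167·0.11) / 35.17 = 0.001137 mg/L.
122 L/s = 0.122 m³/s.
After input B: C = (35.17·0.001137 + 0.122·0.16) / 35.29 = 0.001687 mg/L.
2900 L/s = 2.9 m³/s.
After input C: C = (35.29·0.001687 + 2.9·0.21) / 38.19 = 0.01751 mg/L.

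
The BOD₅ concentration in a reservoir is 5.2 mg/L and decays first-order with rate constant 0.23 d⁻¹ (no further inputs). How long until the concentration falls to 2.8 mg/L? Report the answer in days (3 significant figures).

2.69 d

t = ln(C₀/C)/k = ln(5.2/2.8)/0.23 = 0.619/0.23 = 2.691 d.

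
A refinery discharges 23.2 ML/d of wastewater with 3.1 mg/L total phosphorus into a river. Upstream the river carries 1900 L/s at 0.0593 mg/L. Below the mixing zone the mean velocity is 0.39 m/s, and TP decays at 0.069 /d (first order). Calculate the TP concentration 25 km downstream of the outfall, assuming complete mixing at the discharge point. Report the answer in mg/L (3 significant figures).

0.414 mg/L

23.2 ML/d = 0.2685 m³/s.
1900 L/s = 1.9 m³/s.
After complete mixing, C₀ = (0.2685·3.1 + 1.9·0.0593) / 2.169 = 0.4358 mg/L.
Travel time t = 2.5e+04 m / 0.39 m/s = 6.41e+04 s = 0.7419 d.
C = 0.4358·exp(−0.069·0.7419) = 0.4358·0.9501 = 0.4141 mg/L.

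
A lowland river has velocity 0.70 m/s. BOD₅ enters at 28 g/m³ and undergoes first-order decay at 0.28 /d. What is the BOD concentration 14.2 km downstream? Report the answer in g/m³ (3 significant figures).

Travel time t = 14.2 km / 0.70 m/s = 1.42e+04/0.70 = 2.029e+04 s = 0.2348 d.
First-order decay: C = 28·exp(−0.28·0.2348) = 28·0.9364 = 26.22 g/m³.

26.2 g/m³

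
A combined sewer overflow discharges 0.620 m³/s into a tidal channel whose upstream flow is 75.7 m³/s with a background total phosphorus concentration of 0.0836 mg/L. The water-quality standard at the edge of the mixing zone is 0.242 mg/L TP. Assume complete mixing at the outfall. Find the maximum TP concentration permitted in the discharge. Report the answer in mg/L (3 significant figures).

19.6 mg/L

Mass balance: 0.242·76.32 = 0.62·Cₑ + 75.7·0.0836.
Cₑ = (18.47 − 6.329) / 0.62 = 19.58 mg/L.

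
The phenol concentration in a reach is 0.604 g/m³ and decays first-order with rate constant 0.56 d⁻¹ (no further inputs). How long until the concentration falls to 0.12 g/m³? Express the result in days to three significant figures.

2.89 d

t = ln(C₀/C)/k = ln(0.604/0.12)/0.56 = 1.616/0.56 = 2.886 d.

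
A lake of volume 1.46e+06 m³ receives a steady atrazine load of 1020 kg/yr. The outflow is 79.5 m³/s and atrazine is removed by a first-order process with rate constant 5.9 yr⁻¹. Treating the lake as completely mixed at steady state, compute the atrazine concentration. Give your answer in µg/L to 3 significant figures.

0.405 µg/L

Outflow Q = 79.5 m³/s × 3.156e+07 s/yr = 2.509e+09 m³/yr.
Steady-state CSTR mass balance: W = Q·C + k·V·C, so C = W/(Q + kV).
Q + kV = 2.509e+09 + 5.9·1.46e+06 = 2.517e+09 m³/yr.
C = 1020/2.517e+09 = 4.052e-07 kg/m³ = 0.0004052 mg/L = 0.4052 µg/L.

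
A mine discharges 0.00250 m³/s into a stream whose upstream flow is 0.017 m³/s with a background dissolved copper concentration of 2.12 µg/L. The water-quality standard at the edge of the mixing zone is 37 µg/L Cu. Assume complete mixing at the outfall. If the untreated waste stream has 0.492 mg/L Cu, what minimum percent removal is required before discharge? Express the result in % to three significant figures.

2.12 µg/L = 0.00212 mg/L.
37 µg/L = 0.037 mg/L.
Mass balance: 0.037·0.0195 = 0.0025·Cₑ + 0.017·0.00212.
Cₑ = (0.0007215 − 3.604e-05) / 0.0025 = 0.2742 mg/L.
Required removal = 1 − 0.2742/0.492 = 44.27 %.

44.3 %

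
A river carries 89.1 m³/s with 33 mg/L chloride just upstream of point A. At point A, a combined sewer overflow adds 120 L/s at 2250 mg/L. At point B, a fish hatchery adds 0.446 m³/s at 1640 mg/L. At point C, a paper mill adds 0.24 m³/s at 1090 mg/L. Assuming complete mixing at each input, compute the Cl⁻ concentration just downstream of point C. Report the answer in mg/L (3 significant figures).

46.8 mg/L

120 L/s = 0.12 m³/s.
After input A: C = (89.1·33 + 0.12·2250) / 89.22 = 35.98 mg/L.
After input B: C = (89.22·35.98 + 0.446·1640) / 89.67 = 43.96 mg/L.
After input C: C = (89.67·43.96 + 0.24·1090) / 89.91 = 46.75 mg/L.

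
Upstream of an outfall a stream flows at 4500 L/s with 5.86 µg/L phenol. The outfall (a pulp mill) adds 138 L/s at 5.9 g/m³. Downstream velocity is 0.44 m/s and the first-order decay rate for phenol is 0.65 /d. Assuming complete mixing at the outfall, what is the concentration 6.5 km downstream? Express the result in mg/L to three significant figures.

0.162 mg/L

138 L/s = 0.138 m³/s.
4500 L/s = 4.5 m³/s.
5.86 µg/L = 0.00586 mg/L.
After complete mixing, C₀ = (0.138·5.9 + 4.5·0.00586) / 4.638 = 0.1812 mg/L.
Travel time t = 6500 m / 0.44 m/s = 1.477e+04 s = 0.171 d.
C = 0.1812·exp(−0.65·0.171) = 0.1812·0.8948 = 0.1622 mg/L.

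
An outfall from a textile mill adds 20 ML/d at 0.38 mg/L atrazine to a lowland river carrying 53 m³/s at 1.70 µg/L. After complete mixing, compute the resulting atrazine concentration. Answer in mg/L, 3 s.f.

20 ML/d = 0.2315 m³/s.
1.70 µg/L = 0.0017 mg/L.
Flow-weighted mixing gives C = (0.2315·0.38 + 53·0.0017) / (0.2315 + 53) = 0.1781/53.23 = 0.003345 mg/L.

0.00335 mg/L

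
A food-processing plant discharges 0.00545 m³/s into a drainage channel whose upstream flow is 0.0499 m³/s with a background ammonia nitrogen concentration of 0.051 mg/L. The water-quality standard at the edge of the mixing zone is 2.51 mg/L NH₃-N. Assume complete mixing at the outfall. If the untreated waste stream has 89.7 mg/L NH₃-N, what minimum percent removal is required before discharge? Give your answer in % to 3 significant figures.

Mass balance: 2.51·0.05535 = 0.00545·Cₑ + 0.0499·0.051.
Cₑ = (0.1389 − 0.002545) / 0.00545 = 25.02 mg/L.
Required removal = 1 − 25.02/89.7 = 72.1 %.

72.1 %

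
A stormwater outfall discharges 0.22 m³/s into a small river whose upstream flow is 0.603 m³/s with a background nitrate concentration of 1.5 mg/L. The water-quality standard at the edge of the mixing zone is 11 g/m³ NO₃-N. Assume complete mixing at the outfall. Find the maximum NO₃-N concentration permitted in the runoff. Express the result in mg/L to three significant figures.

Mass balance: 11·0.823 = 0.22·Cₑ + 0.603·1.5.
Cₑ = (9.053 − 0.9045) / 0.22 = 37.04 mg/L.

37.0 mg/L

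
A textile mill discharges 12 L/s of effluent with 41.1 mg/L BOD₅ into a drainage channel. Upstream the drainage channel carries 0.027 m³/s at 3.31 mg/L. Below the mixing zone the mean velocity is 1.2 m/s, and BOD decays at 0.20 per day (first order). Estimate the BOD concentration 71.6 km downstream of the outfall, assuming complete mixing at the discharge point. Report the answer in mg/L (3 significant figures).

12 L/s = 0.012 m³/s.
After complete mixing, C₀ = (0.012·41.1 + 0.027·3.31) / 0.039 = 14.94 mg/L.
Travel time t = 7.16e+04 m / 1.2 m/s = 5.967e+04 s = 0.6906 d.
C = 14.94·exp(−0.20·0.6906) = 14.94·0.871 = 13.01 mg/L.

13.0 mg/L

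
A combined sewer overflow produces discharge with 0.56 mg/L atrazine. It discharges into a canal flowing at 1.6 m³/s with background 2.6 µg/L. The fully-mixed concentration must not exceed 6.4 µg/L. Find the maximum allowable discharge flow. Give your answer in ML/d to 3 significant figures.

0.949 ML/d

2.6 µg/L = 0.0026 mg/L.
6.4 µg/L = 0.0064 mg/L.
Mass balance at complete mixing: C_std·(Q_w + Q_r) = Q_w·C_e + Q_r·C_b.
Rearranging, Q_w = Q_r·(C_std − C_b)/(C_e − C_std) = 1.6·(0.0064 − 0.0026) / (0.56 − 0.0064) = 0.01098 m³/s.
= 0.9489 ML/d.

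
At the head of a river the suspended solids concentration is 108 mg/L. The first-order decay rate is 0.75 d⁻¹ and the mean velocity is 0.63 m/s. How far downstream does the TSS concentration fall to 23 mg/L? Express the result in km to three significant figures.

112 km

From C = C₀·e^(−kt), t = ln(C₀/C)/k = ln(108/23)/0.75 = 1.547/0.75 = 2.062 d.
Distance = v·t = 0.63 m/s × 1.782e+05 s = 1.122e+05 m = 112.2 km.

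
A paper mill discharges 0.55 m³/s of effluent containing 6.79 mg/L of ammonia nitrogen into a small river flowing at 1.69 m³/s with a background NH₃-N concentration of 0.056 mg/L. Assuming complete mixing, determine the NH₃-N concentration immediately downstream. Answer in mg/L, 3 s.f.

Flow-weighted mixing gives C = (0.55·6.79 + 1.69·0.056) / (0.55 + 1.69) = 3.829/2.24 = 1.709 mg/L.

1.71 mg/L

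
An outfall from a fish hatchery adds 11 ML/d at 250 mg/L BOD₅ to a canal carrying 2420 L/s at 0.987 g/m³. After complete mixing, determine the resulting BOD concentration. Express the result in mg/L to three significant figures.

13.4 mg/L

11 ML/d = 0.1273 m³/s.
2420 L/s = 2.42 m³/s.
Conservation of mass across the mixing zone: C = (0.1273·250 + 2.42·0.987) / (0.1273 + 2.42) = 34.22/2.547 = 13.43 mg/L.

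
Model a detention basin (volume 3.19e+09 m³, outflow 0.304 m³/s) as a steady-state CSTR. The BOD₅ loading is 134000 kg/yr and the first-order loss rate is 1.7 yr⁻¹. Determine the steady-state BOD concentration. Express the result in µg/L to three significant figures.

Outflow Q = 0.304 m³/s × 3.156e+07 s/yr = 9.594e+06 m³/yr.
Steady-state CSTR mass balance: W = Q·C + k·V·C, so C = W/(Q + kV).
Q + kV = 9.594e+06 + 1.7·3.19e+09 = 5.433e+09 m³/yr.
C = 134000/5.433e+09 = 2.467e-05 kg/m³ = 0.02467 mg/L = 24.67 µg/L.

24.7 µg/L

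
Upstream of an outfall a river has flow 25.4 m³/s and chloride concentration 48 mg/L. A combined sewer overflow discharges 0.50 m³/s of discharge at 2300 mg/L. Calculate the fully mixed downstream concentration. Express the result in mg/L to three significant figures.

Flow-weighted mixing gives C = (0.5·2300 + 25.4·48) / (0.5 + 25.4) = 2369/25.9 = 91.47 mg/L.

91.5 mg/L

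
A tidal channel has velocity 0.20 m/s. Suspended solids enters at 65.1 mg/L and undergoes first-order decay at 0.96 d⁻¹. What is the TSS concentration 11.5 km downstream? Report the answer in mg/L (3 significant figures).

34.4 mg/L

Travel time t = 11.5 km / 0.20 m/s = 1.15e+04/0.20 = 5.75e+04 s = 0.6655 d.
First-order decay: C = 65.1·exp(−0.96·0.6655) = 65.1·0.5279 = 34.36 mg/L.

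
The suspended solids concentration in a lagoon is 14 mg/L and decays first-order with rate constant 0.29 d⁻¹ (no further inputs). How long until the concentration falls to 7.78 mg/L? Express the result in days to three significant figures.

t = ln(C₀/C)/k = ln(14/7.78)/0.29 = 0.5875/0.29 = 2.026 d.

2.03 d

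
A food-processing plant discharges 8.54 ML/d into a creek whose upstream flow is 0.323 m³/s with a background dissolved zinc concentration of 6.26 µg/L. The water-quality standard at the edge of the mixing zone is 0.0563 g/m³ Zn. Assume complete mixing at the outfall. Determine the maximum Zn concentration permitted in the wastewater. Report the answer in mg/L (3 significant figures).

8.54 ML/d = 0.09884 m³/s.
6.26 µg/L = 0.00626 mg/L.
Mass balance: 0.0563·0.4218 = 0.09884·Cₑ + 0.323·0.00626.
Cₑ = (0.02375 − 0.002022) / 0.09884 = 0.2198 mg/L.

0.220 mg/L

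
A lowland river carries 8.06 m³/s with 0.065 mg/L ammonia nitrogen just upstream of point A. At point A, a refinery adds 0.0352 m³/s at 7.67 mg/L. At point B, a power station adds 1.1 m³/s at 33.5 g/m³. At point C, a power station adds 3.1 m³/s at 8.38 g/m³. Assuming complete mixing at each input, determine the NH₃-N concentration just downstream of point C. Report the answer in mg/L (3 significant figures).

After input A: C = (8.06·0.065 + 0.0352·7.67) / 8.095 = 0.09807 mg/L.
After input B: C = (8.095·0.09807 + 1.1·33.5) / 9.195 = 4.094 mg/L.
After input C: C = (9.195·4.094 + 3.1·8.38) / 12.3 = 5.175 mg/L.

5.17 mg/L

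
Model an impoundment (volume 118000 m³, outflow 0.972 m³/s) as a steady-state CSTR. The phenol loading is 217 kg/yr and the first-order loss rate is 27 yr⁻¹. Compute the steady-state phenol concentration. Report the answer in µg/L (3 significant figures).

6.41 µg/L

Outflow Q = 0.972 m³/s × 3.156e+07 s/yr = 3.067e+07 m³/yr.
Steady-state CSTR mass balance: W = Q·C + k·V·C, so C = W/(Q + kV).
Q + kV = 3.067e+07 + 27·118000 = 3.386e+07 m³/yr.
C = 217/3.386e+07 = 6.409e-06 kg/m³ = 0.006409 mg/L = 6.409 µg/L.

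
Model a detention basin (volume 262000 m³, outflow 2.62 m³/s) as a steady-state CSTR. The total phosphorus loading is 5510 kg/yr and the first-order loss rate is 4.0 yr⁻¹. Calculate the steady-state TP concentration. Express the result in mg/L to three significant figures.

0.0658 mg/L

Outflow Q = 2.62 m³/s × 3.156e+07 s/yr = 8.268e+07 m³/yr.
Steady-state CSTR mass balance: W = Q·C + k·V·C, so C = W/(Q + kV).
Q + kV = 8.268e+07 + 4.0·262000 = 8.373e+07 m³/yr.
C = 5510/8.373e+07 = 6.581e-05 kg/m³ = 0.06581 mg/L.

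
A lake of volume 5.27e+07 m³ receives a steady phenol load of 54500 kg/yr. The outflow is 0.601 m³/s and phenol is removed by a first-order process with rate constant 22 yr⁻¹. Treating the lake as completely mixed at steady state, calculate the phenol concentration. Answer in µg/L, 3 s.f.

46.3 µg/L

Outflow Q = 0.601 m³/s × 3.156e+07 s/yr = 1.897e+07 m³/yr.
Steady-state CSTR mass balance: W = Q·C + k·V·C, so C = W/(Q + kV).
Q + kV = 1.897e+07 + 22·5.27e+07 = 1.178e+09 m³/yr.
C = 54500/1.178e+09 = 4.625e-05 kg/m³ = 0.04625 mg/L = 46.25 µg/L.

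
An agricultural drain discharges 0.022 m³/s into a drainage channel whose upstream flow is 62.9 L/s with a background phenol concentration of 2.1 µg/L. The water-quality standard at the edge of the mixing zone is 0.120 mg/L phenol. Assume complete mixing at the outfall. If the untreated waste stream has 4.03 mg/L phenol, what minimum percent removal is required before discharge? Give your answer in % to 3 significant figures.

62.9 L/s = 0.0629 m³/s.
2.1 µg/L = 0.0021 mg/L.
Mass balance: 0.12·0.0849 = 0.022·Cₑ + 0.0629·0.0021.
Cₑ = (0.01019 − 0.0001321) / 0.022 = 0.4571 mg/L.
Required removal = 1 − 0.4571/4.03 = 88.66 %.

88.7 %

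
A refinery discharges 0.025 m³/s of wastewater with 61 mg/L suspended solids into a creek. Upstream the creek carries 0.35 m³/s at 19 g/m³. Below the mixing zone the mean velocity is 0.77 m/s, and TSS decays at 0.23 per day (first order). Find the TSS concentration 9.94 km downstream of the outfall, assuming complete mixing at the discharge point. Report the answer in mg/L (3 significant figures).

21.1 mg/L

After complete mixing, C₀ = (0.025·61 + 0.35·19) / 0.375 = 21.8 mg/L.
Travel time t = 9940 m / 0.77 m/s = 1.291e+04 s = 0.1494 d.
C = 21.8·exp(−0.23·0.1494) = 21.8·0.9662 = 21.06 mg/L.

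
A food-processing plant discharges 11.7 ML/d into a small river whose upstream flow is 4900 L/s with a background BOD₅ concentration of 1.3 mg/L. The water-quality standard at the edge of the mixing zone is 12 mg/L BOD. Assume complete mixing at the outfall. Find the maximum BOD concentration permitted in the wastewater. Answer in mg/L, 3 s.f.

11.7 ML/d = 0.1354 m³/s.
4900 L/s = 4.9 m³/s.
Mass balance: 12·5.035 = 0.1354·Cₑ + 4.9·1.3.
Cₑ = (60.43 − 6.37) / 0.1354 = 399.2 mg/L.

399 mg/L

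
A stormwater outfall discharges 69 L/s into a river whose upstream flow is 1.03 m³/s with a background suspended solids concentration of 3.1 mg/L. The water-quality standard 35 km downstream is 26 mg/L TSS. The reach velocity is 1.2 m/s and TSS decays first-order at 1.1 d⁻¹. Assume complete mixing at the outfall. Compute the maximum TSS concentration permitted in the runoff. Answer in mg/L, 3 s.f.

554 mg/L

69 L/s = 0.069 m³/s.
Travel time to the compliance point: t = 3.5e+04/1.2 = 2.917e+04 s = 0.3376 d; decay factor exp(−1.1·0.3376) = 0.6898.
So the concentration just after mixing may be at most 26/0.6898 = 37.69 mg/L.
Mass balance: 37.69·1.099 = 0.069·Cₑ + 1.03·3.1.
Cₑ = (41.42 − 3.193) / 0.069 = 554.1 mg/L.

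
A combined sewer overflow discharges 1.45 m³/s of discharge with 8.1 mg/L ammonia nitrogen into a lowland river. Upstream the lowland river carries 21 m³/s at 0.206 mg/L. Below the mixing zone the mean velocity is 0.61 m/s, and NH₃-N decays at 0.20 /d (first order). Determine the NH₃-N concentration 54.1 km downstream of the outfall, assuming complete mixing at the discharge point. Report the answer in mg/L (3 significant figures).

0.583 mg/L

After complete mixing, C₀ = (1.45·8.1 + 21·0.206) / 22.45 = 0.7159 mg/L.
Travel time t = 5.41e+04 m / 0.61 m/s = 8.869e+04 s = 1.026 d.
C = 0.7159·exp(−0.20·1.026) = 0.7159·0.8144 = 0.583 mg/L.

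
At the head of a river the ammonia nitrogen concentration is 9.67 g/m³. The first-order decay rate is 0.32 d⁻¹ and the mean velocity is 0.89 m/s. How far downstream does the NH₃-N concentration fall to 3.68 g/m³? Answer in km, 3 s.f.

From C = C₀·e^(−kt), t = ln(C₀/C)/k = ln(9.67/3.68)/0.32 = 0.9661/0.32 = 3.019 d.
Distance = v·t = 0.89 m/s × 2.609e+05 s = 2.322e+05 m = 232.2 km.

232 km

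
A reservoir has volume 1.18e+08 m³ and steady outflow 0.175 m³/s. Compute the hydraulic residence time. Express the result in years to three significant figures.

21.4 yr

Q = 0.175 m³/s × 3.156e+07 s/yr = 5.523e+06 m³/yr.
Hydraulic residence time τ = V/Q = 1.18e+08/5.523e+06 = 21.37 yr.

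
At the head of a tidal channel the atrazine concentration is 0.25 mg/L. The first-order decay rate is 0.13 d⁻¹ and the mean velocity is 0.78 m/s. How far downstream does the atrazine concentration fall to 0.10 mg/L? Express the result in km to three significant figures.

From C = C₀·e^(−kt), t = ln(C₀/C)/k = ln(0.25/0.10)/0.13 = 0.9163/0.13 = 7.048 d.
Distance = v·t = 0.78 m/s × 6.09e+05 s = 4.75e+05 m = 475 km.

475 km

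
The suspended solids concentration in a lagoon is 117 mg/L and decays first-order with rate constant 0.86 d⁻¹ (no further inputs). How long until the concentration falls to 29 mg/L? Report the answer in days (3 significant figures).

1.62 d

t = ln(C₀/C)/k = ln(117/29)/0.86 = 1.395/0.86 = 1.622 d.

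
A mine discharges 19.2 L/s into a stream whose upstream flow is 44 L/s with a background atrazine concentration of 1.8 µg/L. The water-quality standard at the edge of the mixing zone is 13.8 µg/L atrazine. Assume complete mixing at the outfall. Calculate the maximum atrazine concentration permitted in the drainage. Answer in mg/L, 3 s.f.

19.2 L/s = 0.0192 m³/s.
44 L/s = 0.044 m³/s.
1.8 µg/L = 0.0018 mg/L.
13.8 µg/L = 0.0138 mg/L.
Mass balance: 0.0138·0.0632 = 0.0192·Cₑ + 0.044·0.0018.
Cₑ = (0.0008722 − 7.92e-05) / 0.0192 = 0.0413 mg/L.

0.0413 mg/L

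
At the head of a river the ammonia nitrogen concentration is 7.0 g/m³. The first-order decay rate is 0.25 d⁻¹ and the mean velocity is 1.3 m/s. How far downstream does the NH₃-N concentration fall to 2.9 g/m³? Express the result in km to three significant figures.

From C = C₀·e^(−kt), t = ln(C₀/C)/k = ln(7.0/2.9)/0.25 = 0.8812/0.25 = 3.525 d.
Distance = v·t = 1.3 m/s × 3.045e+05 s = 3.959e+05 m = 395.9 km.

396 km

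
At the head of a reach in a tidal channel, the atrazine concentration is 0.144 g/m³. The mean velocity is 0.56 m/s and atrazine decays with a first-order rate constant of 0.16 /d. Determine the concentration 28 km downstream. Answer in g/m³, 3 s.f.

Travel time t = 28 km / 0.56 m/s = 2.8e+04/0.56 = 5e+04 s = 0.5787 d.
First-order decay: C = 0.144·exp(−0.16·0.5787) = 0.144·0.9116 = 0.1313 g/m³.

0.131 g/m³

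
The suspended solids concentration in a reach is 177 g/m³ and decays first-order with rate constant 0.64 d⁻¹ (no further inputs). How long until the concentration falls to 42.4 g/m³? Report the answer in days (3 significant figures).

2.23 d

t = ln(C₀/C)/k = ln(177/42.4)/0.64 = 1.429/0.64 = 2.233 d.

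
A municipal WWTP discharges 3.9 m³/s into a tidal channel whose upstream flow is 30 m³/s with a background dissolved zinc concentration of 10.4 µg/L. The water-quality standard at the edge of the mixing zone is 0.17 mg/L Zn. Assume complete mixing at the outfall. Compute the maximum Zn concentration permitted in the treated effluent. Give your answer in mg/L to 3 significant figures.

1.40 mg/L

10.4 µg/L = 0.0104 mg/L.
Mass balance: 0.17·33.9 = 3.9·Cₑ + 30·0.0104.
Cₑ = (5.763 − 0.312) / 3.9 = 1.398 mg/L.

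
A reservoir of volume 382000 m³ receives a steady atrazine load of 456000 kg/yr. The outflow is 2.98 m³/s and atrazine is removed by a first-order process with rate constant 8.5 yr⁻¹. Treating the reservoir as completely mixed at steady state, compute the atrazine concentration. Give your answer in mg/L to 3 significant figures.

4.69 mg/L

Outflow Q = 2.98 m³/s × 3.156e+07 s/yr = 9.404e+07 m³/yr.
Steady-state CSTR mass balance: W = Q·C + k·V·C, so C = W/(Q + kV).
Q + kV = 9.404e+07 + 8.5·382000 = 9.729e+07 m³/yr.
C = 456000/9.729e+07 = 0.004687 kg/m³ = 4.687 mg/L.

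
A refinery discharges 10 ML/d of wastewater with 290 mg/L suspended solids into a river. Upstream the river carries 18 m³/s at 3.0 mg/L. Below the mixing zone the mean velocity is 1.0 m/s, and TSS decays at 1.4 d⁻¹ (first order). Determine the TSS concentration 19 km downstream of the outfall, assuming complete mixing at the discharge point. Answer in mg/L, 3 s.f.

3.55 mg/L

10 ML/d = 0.1157 m³/s.
After complete mixing, C₀ = (0.1157·290 + 18·3) / 18.12 = 4.834 mg/L.
Travel time t = 1.9e+04 m / 1.0 m/s = 1.9e+04 s = 0.2199 d.
C = 4.834·exp(−1.4·0.2199) = 4.834·0.735 = 3.553 mg/L.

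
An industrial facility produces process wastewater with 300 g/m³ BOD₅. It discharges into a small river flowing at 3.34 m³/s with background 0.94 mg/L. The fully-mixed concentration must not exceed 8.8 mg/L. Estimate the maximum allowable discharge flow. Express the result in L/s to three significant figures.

90.2 L/s

Mass balance at complete mixing: C_std·(Q_w + Q_r) = Q_w·C_e + Q_r·C_b.
Rearranging, Q_w = Q_r·(C_std − C_b)/(C_e − C_std) = 3.34·(8.8 − 0.94) / (300 − 8.8) = 0.09015 m³/s.
= 90.15 L/s.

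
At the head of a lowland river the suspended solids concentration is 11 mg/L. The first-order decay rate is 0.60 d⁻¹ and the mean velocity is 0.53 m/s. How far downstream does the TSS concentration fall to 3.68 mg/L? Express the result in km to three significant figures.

83.6 km

From C = C₀·e^(−kt), t = ln(C₀/C)/k = ln(11/3.68)/0.60 = 1.095/0.60 = 1.825 d.
Distance = v·t = 0.53 m/s × 1.577e+05 s = 8.357e+04 m = 83.57 km.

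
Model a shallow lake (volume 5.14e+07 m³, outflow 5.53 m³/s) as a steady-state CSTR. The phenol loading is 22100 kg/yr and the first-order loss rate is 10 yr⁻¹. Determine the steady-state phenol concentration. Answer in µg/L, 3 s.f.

Outflow Q = 5.53 m³/s × 3.156e+07 s/yr = 1.745e+08 m³/yr.
Steady-state CSTR mass balance: W = Q·C + k·V·C, so C = W/(Q + kV).
Q + kV = 1.745e+08 + 10·5.14e+07 = 6.885e+08 m³/yr.
C = 22100/6.885e+08 = 3.21e-05 kg/m³ = 0.0321 mg/L = 32.1 µg/L.

32.1 µg/L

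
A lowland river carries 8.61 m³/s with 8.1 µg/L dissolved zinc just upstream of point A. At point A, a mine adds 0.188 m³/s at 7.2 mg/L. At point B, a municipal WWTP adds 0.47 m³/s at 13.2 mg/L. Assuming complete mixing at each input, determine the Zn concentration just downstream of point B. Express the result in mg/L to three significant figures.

8.1 µg/L = 0.0081 mg/L.
After input A: C = (8.61·0.0081 + 0.188·7.2) / 8.798 = 0.1618 mg/L.
After input B: C = (8.798·0.1618 + 0.47·13.2) / 9.268 = 0.823 mg/L.

0.823 mg/L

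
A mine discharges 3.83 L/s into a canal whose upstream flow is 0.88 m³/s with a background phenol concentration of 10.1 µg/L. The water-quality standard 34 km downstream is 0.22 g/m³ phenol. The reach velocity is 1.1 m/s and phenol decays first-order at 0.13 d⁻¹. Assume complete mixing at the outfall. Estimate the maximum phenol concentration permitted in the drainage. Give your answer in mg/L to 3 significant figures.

50.9 mg/L

3.83 L/s = 0.00383 m³/s.
10.1 µg/L = 0.0101 mg/L.
Travel time to the compliance point: t = 3.4e+04/1.1 = 3.091e+04 s = 0.3577 d; decay factor exp(−0.13·0.3577) = 0.9546.
So the concentration just after mixing may be at most 0.22/0.9546 = 0.2305 mg/L.
Mass balance: 0.2305·0.8838 = 0.00383·Cₑ + 0.88·0.0101.
Cₑ = (0.2037 − 0.008888) / 0.00383 = 50.86 mg/L.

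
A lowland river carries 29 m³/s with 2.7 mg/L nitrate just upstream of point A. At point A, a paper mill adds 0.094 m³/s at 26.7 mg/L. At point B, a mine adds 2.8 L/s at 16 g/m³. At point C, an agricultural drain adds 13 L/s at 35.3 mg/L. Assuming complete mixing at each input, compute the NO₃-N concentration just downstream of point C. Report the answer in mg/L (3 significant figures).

2.79 mg/L

After input A: C = (29·2.7 + 0.094·26.7) / 29.09 = 2.778 mg/L.
2.8 L/s = 0.0028 m³/s.
After input B: C = (29.09·2.778 + 0.0028·16) / 29.1 = 2.779 mg/L.
13 L/s = 0.013 m³/s.
After input C: C = (29.1·2.779 + 0.013·35.3) / 29.11 = 2.793 mg/L.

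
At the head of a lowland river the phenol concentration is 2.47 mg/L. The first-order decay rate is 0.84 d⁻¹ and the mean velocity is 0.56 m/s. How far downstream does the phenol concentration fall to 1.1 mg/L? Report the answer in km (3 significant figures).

From C = C₀·e^(−kt), t = ln(C₀/C)/k = ln(2.47/1.1)/0.84 = 0.8089/0.84 = 0.963 d.
Distance = v·t = 0.56 m/s × 8.32e+04 s = 4.659e+04 m = 46.59 km.

46.6 km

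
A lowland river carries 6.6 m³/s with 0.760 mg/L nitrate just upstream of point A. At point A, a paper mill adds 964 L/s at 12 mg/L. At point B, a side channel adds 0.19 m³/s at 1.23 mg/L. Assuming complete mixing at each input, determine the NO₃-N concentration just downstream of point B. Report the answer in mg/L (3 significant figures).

964 L/s = 0.964 m³/s.
After input A: C = (6.6·0.76 + 0.964·12) / 7.564 = 2.192 mg/L.
After input B: C = (7.564·2.192 + 0.19·1.23) / 7.754 = 2.169 mg/L.

2.17 mg/L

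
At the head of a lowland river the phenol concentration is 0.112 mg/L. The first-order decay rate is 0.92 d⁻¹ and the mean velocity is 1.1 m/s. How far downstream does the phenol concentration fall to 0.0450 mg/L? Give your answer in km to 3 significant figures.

94.2 km

From C = C₀·e^(−kt), t = ln(C₀/C)/k = ln(0.112/0.0450)/0.92 = 0.9118/0.92 = 0.9911 d.
Distance = v·t = 1.1 m/s × 8.563e+04 s = 9.42e+04 m = 94.2 km.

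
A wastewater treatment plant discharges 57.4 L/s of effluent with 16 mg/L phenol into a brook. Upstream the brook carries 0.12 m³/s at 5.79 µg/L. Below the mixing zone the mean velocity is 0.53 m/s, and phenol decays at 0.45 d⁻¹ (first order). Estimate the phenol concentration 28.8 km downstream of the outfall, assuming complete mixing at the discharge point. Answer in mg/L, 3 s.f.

3.90 mg/L

57.4 L/s = 0.0574 m³/s.
5.79 µg/L = 0.00579 mg/L.
After complete mixing, C₀ = (0.0574·16 + 0.12·0.00579) / 0.1774 = 5.181 mg/L.
Travel time t = 2.88e+04 m / 0.53 m/s = 5.434e+04 s = 0.6289 d.
C = 5.181·exp(−0.45·0.6289) = 5.181·0.7535 = 3.904 mg/L.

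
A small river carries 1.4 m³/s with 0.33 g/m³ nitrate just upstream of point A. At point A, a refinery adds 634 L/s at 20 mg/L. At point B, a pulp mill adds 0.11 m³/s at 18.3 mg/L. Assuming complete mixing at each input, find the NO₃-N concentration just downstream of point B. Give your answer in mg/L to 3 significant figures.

634 L/s = 0.634 m³/s.
After input A: C = (1.4·0.33 + 0.634·20) / 2.034 = 6.461 mg/L.
After input B: C = (2.034·6.461 + 0.11·18.3) / 2.144 = 7.069 mg/L.

7.07 mg/L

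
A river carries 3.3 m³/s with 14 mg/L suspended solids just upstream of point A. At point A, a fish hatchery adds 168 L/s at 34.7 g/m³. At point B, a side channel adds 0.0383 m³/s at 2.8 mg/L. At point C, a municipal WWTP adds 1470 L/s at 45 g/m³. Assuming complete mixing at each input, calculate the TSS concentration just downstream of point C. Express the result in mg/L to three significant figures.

168 L/s = 0.168 m³/s.
After input A: C = (3.3·14 + 0.168·34.7) / 3.468 = 15 mg/L.
After input B: C = (3.468·15 + 0.0383·2.8) / 3.506 = 14.87 mg/L.
1470 L/s = 1.47 m³/s.
After input C: C = (3.506·14.87 + 1.47·45) / 4.976 = 23.77 mg/L.

23.8 mg/L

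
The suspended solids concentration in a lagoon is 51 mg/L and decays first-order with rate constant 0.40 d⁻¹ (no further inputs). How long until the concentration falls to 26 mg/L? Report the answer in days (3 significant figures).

t = ln(C₀/C)/k = ln(51/26)/0.40 = 0.6737/0.40 = 1.684 d.

1.68 d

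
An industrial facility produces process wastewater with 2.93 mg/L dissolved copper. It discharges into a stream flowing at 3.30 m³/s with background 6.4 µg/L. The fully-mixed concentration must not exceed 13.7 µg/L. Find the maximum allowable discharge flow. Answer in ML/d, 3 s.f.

6.4 µg/L = 0.0064 mg/L.
13.7 µg/L = 0.0137 mg/L.
Mass balance at complete mixing: C_std·(Q_w + Q_r) = Q_w·C_e + Q_r·C_b.
Rearranging, Q_w = Q_r·(C_std − C_b)/(C_e − C_std) = 3.30·(0.0137 − 0.0064) / (2.93 − 0.0137) = 0.00826 m³/s.
= 0.7137 ML/d.

0.714 ML/d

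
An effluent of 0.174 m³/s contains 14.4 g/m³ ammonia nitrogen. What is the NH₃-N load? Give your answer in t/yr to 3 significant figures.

79.1 t/yr

Mass flux = Q·C = 0.174 m³/s × 14.4 g/m³ = 2.506 g/s.
= 2.506 g/s × 31.56 = 79.07 t/yr.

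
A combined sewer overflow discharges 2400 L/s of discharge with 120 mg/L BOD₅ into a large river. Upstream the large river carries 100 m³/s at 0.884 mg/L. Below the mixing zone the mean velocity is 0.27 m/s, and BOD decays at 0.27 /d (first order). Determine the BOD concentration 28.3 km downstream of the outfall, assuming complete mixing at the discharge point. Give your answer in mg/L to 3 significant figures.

2400 L/s = 2.4 m³/s.
After complete mixing, C₀ = (2.4·120 + 100·0.884) / 102.4 = 3.676 mg/L.
Travel time t = 2.83e+04 m / 0.27 m/s = 1.048e+05 s = 1.213 d.
C = 3.676·exp(−0.27·1.213) = 3.676·0.7207 = 2.649 mg/L.

2.65 mg/L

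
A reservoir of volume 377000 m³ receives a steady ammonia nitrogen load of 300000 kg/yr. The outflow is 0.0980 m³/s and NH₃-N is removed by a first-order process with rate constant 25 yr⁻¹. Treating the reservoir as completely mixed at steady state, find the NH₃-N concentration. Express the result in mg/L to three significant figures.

24.0 mg/L

Outflow Q = 0.0980 m³/s × 3.156e+07 s/yr = 3.093e+06 m³/yr.
Steady-state CSTR mass balance: W = Q·C + k·V·C, so C = W/(Q + kV).
Q + kV = 3.093e+06 + 25·377000 = 1.252e+07 m³/yr.
C = 300000/1.252e+07 = 0.02397 kg/m³ = 23.97 mg/L.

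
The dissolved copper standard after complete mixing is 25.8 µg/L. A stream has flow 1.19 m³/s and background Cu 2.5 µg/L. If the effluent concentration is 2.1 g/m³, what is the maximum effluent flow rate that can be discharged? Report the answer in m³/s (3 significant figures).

2.5 µg/L = 0.0025 mg/L.
25.8 µg/L = 0.0258 mg/L.
Mass balance at complete mixing: C_std·(Q_w + Q_r) = Q_w·C_e + Q_r·C_b.
Rearranging, Q_w = Q_r·(C_std − C_b)/(C_e − C_std) = 1.19·(0.0258 − 0.0025) / (2.1 − 0.0258) = 0.01337 m³/s.

0.0134 m³/s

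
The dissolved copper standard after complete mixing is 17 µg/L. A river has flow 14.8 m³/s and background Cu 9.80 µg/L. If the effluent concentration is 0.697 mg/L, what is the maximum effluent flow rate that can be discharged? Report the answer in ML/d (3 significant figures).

9.80 µg/L = 0.0098 mg/L.
17 µg/L = 0.017 mg/L.
Mass balance at complete mixing: C_std·(Q_w + Q_r) = Q_w·C_e + Q_r·C_b.
Rearranging, Q_w = Q_r·(C_std − C_b)/(C_e − C_std) = 14.8·(0.017 − 0.0098) / (0.697 − 0.017) = 0.1567 m³/s.
= 13.54 ML/d.

13.5 ML/d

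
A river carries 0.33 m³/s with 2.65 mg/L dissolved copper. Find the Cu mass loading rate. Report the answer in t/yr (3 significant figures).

Mass flux = Q·C = 0.33 m³/s × 2.65 g/m³ = 0.8745 g/s.
= 0.8745 g/s × 31.56 = 27.6 t/yr.

27.6 t/yr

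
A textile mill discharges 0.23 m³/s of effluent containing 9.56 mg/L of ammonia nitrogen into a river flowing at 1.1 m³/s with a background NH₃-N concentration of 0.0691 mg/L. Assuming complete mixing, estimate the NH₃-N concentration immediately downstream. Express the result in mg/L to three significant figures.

By mass balance at complete mixing, C = (0.23·9.56 + 1.1·0.0691) / (0.23 + 1.1) = 2.275/1.33 = 1.71 mg/L.

1.71 mg/L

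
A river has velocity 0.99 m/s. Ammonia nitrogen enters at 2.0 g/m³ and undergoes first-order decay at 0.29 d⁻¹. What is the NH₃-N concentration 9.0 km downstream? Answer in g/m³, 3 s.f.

Travel time t = 9.0 km / 0.99 m/s = 9000/0.99 = 9091 s = 0.1052 d.
First-order decay: C = 2.0·exp(−0.29·0.1052) = 2.0·0.9699 = 1.94 g/m³.

1.94 g/m³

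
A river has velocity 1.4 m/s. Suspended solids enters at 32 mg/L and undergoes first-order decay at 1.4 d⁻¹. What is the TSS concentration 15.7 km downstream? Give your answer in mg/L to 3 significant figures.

Travel time t = 15.7 km / 1.4 m/s = 1.57e+04/1.4 = 1.121e+04 s = 0.1298 d.
First-order decay: C = 32·exp(−1.4·0.1298) = 32·0.8338 = 26.68 mg/L.

26.7 mg/L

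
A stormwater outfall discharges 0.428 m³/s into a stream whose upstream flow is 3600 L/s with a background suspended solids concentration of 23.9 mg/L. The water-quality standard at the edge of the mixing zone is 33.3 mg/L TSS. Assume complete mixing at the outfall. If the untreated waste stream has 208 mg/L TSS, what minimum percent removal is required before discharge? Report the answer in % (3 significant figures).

3600 L/s = 3.6 m³/s.
Mass balance: 33.3·4.028 = 0.428·Cₑ + 3.6·23.9.
Cₑ = (134.1 − 86.04) / 0.428 = 112.4 mg/L.
Required removal = 1 − 112.4/208 = 45.98 %.

46.0 %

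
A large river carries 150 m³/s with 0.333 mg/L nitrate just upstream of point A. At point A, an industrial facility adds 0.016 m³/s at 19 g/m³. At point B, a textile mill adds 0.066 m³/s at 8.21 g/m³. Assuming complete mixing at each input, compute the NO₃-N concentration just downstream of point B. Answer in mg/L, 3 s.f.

After input A: C = (150·0.333 + 0.016·19) / 150 = 0.335 mg/L.
After input B: C = (150·0.335 + 0.066·8.21) / 150.1 = 0.3385 mg/L.

0.338 mg/L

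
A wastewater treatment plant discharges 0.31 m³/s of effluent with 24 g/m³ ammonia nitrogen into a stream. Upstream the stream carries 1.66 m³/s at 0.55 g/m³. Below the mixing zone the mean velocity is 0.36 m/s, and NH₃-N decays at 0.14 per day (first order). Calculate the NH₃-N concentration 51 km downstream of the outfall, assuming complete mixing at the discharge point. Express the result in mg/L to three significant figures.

3.37 mg/L

After complete mixing, C₀ = (0.31·24 + 1.66·0.55) / 1.97 = 4.24 mg/L.
Travel time t = 5.1e+04 m / 0.36 m/s = 1.417e+05 s = 1.64 d.
C = 4.24·exp(−0.14·1.64) = 4.24·0.7949 = 3.37 mg/L.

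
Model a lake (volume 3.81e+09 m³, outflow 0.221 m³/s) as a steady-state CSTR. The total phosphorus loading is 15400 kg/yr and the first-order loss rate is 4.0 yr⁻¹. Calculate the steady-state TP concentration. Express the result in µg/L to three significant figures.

1.01 µg/L

Outflow Q = 0.221 m³/s × 3.156e+07 s/yr = 6.974e+06 m³/yr.
Steady-state CSTR mass balance: W = Q·C + k·V·C, so C = W/(Q + kV).
Q + kV = 6.974e+06 + 4.0·3.81e+09 = 1.525e+10 m³/yr.
C = 15400/1.525e+10 = 1.01e-06 kg/m³ = 0.00101 mg/L = 1.01 µg/L.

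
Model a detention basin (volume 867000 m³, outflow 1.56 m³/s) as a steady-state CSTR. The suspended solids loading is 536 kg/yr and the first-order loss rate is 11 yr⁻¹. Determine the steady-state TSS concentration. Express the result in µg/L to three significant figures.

Outflow Q = 1.56 m³/s × 3.156e+07 s/yr = 4.923e+07 m³/yr.
Steady-state CSTR mass balance: W = Q·C + k·V·C, so C = W/(Q + kV).
Q + kV = 4.923e+07 + 11·867000 = 5.877e+07 m³/yr.
C = 536/5.877e+07 = 9.121e-06 kg/m³ = 0.009121 mg/L = 9.121 µg/L.

9.12 µg/L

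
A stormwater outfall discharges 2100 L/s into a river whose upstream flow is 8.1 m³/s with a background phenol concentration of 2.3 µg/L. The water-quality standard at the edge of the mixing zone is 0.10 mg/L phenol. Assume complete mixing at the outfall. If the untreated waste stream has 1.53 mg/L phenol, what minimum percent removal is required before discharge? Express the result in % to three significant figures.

2100 L/s = 2.1 m³/s.
2.3 µg/L = 0.0023 mg/L.
Mass balance: 0.1·10.2 = 2.1·Cₑ + 8.1·0.0023.
Cₑ = (1.02 − 0.01863) / 2.1 = 0.4768 mg/L.
Required removal = 1 − 0.4768/1.53 = 68.83 %.

68.8 %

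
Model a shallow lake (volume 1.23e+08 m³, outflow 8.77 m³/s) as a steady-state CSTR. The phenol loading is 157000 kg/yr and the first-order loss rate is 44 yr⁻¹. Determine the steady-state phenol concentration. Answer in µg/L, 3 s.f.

Outflow Q = 8.77 m³/s × 3.156e+07 s/yr = 2.768e+08 m³/yr.
Steady-state CSTR mass balance: W = Q·C + k·V·C, so C = W/(Q + kV).
Q + kV = 2.768e+08 + 44·1.23e+08 = 5.689e+09 m³/yr.
C = 157000/5.689e+09 = 2.76e-05 kg/m³ = 0.0276 mg/L = 27.6 µg/L.

27.6 µg/L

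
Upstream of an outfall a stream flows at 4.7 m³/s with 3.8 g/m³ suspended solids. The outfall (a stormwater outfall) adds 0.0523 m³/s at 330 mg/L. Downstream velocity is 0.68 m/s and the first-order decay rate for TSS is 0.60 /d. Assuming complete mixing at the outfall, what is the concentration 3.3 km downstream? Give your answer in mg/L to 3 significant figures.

7.14 mg/L

After complete mixing, C₀ = (0.0523·330 + 4.7·3.8) / 4.752 = 7.39 mg/L.
Travel time t = 3300 m / 0.68 m/s = 4853 s = 0.05617 d.
C = 7.39·exp(−0.60·0.05617) = 7.39·0.9669 = 7.145 mg/L.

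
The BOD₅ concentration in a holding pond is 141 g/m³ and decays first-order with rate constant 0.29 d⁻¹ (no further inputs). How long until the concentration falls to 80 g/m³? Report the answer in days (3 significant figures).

1.95 d

t = ln(C₀/C)/k = ln(141/80)/0.29 = 0.5667/0.29 = 1.954 d.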